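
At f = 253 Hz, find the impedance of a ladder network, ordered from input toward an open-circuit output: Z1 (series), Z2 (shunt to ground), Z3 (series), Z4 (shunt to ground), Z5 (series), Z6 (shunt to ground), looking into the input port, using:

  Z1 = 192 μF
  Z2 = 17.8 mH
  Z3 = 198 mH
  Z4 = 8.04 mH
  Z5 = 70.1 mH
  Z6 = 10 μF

Step 1 — Angular frequency: ω = 2π·f = 2π·253 = 1590 rad/s.
Step 2 — Component impedances:
  Z1: Z = 1/(jωC) = -j/(ω·C) = 0 - j3.276 Ω
  Z2: Z = jωL = j·1590·0.0178 = 0 + j28.3 Ω
  Z3: Z = jωL = j·1590·0.198 = 0 + j314.7 Ω
  Z4: Z = jωL = j·1590·0.00804 = 0 + j12.78 Ω
  Z5: Z = jωL = j·1590·0.0701 = 0 + j111.4 Ω
  Z6: Z = 1/(jωC) = -j/(ω·C) = 0 - j62.91 Ω
Step 3 — Ladder network (open output): work backward from the far end, alternating series and parallel combinations. Z_in = 0 + j22.75 Ω = 22.75∠90.0° Ω.

Z = 0 + j22.75 Ω = 22.75∠90.0° Ω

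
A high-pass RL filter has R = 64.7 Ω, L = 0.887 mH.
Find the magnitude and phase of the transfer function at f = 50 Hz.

Step 1 — Angular frequency: ω = 2π·50 = 314.2 rad/s.
Step 2 — Transfer function: H(jω) = jωL/(R + jωL).
Step 3 — Numerator jωL = j·0.2787; denominator R + jωL = 64.7 + j0.2787.
Step 4 — H = 1.855e-05 + j0.004307.
Step 5 — Magnitude: |H| = 0.004307 (-47.3 dB); phase: φ = 89.8°.

|H| = 0.004307 (-47.3 dB), φ = 89.8°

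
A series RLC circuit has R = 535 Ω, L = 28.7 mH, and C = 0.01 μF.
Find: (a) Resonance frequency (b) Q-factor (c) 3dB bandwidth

Step 1 — Resonance: ω₀ = 1/√(LC) = 1/√(0.0287·1e-08) = 5.903e+04 rad/s.
Step 2 — f₀ = ω₀/(2π) = 9395 Hz.
Step 3 — Series Q: Q = ω₀L/R = 5.903e+04·0.0287/535 = 3.167.
Step 4 — Bandwidth: Δω = ω₀/Q = 1.864e+04 rad/s; BW = Δω/(2π) = 2967 Hz.

(a) f₀ = 9395 Hz  (b) Q = 3.167  (c) BW = 2967 Hz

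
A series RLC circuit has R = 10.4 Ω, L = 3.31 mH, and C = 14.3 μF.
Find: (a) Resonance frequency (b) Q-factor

Step 1 — Resonance condition Im(Z)=0 gives ω₀ = 1/√(LC).
Step 2 — ω₀ = 1/√(0.00331·1.43e-05) = 4596 rad/s.
Step 3 — f₀ = ω₀/(2π) = 731.5 Hz.
Step 4 — Series Q: Q = ω₀L/R = 4596·0.00331/10.4 = 1.463.

(a) f₀ = 731.5 Hz  (b) Q = 1.463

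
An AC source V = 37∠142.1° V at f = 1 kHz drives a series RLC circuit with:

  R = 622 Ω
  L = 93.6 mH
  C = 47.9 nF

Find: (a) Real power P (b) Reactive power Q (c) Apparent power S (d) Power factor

Step 1 — Angular frequency: ω = 2π·f = 2π·1000 = 6283 rad/s.
Step 2 — Component impedances:
  R: Z = R = 622 Ω
  L: Z = jωL = j·6283·0.0936 = 0 + j588.1 Ω
  C: Z = 1/(jωC) = -j/(ω·C) = 0 - j3323 Ω
Step 3 — Series combination: Z_total = R + L + C = 622 - j2735 Ω = 2804∠-77.2° Ω.
Step 4 — Source phasor: V = 37∠142.1° V = -29.2 + j22.73 V.
Step 5 — Current: I = V / Z = -0.01021 - j0.008354 A = 0.01319∠-140.7° A.
Step 6 — Complex power: S = V·I* = 0.1083 - j0.476 VA.
Step 7 — Real power: P = Re(S) = 0.1083 W.
Step 8 — Reactive power: Q = Im(S) = -0.476 VAR.
Step 9 — Apparent power: |S| = 0.4882 VA.
Step 10 — Power factor: PF = P/|S| = 0.2218 (leading).

(a) P = 0.1083 W  (b) Q = -0.476 VAR  (c) S = 0.4882 VA  (d) PF = 0.2218 (leading)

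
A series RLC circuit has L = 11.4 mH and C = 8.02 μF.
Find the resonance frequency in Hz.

Step 1 — Resonance condition Im(Z)=0 gives ω₀ = 1/√(LC).
Step 2 — ω₀ = 1/√(0.0114·8.02e-06) = 3307 rad/s.
Step 3 — f₀ = ω₀/(2π) = 526.4 Hz.

f₀ = 526.4 Hz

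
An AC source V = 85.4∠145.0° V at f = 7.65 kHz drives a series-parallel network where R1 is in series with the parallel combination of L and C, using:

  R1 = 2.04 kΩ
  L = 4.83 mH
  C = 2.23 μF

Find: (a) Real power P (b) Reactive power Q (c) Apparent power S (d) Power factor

Step 1 — Angular frequency: ω = 2π·f = 2π·7650 = 4.807e+04 rad/s.
Step 2 — Component impedances:
  R1: Z = R = 2040 Ω
  L: Z = jωL = j·4.807e+04·0.00483 = 0 + j232.2 Ω
  C: Z = 1/(jωC) = -j/(ω·C) = 0 - j9.329 Ω
Step 3 — Parallel branch: L || C = 1/(1/L + 1/C) = 0 - j9.72 Ω.
Step 4 — Series with R1: Z_total = R1 + (L || C) = 2040 - j9.72 Ω = 2040∠-0.3° Ω.
Step 5 — Source phasor: V = 85.4∠145.0° V = -69.96 + j48.98 V.
Step 6 — Current: I = V / Z = -0.03441 + j0.02385 A = 0.04186∠145.3° A.
Step 7 — Complex power: S = V·I* = 3.575 - j0.01703 VA.
Step 8 — Real power: P = Re(S) = 3.575 W.
Step 9 — Reactive power: Q = Im(S) = -0.01703 VAR.
Step 10 — Apparent power: |S| = 3.575 VA.
Step 11 — Power factor: PF = P/|S| = 1 (leading).

(a) P = 3.575 W  (b) Q = -0.01703 VAR  (c) S = 3.575 VA  (d) PF = 1 (leading)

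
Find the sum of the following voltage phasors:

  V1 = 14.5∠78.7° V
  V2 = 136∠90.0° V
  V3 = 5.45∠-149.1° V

Step 1 — Convert each phasor to rectangular form:
  V1 = 14.5·(cos(78.7°) + j·sin(78.7°)) = 2.841 + j14.22 V
  V2 = 136·(cos(90.0°) + j·sin(90.0°)) = 0 + j136 V
  V3 = 5.45·(cos(-149.1°) + j·sin(-149.1°)) = -4.676 - j2.799 V
Step 2 — Sum components: V_total = -1.835 + j147.4 V.
Step 3 — Convert to polar: |V_total| = 147.4 V, ∠V_total = 90.7°.

V_total = 147.4∠90.7° V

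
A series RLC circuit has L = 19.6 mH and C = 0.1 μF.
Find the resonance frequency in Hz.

Step 1 — Resonance condition Im(Z)=0 gives ω₀ = 1/√(LC).
Step 2 — ω₀ = 1/√(0.0196·1e-07) = 2.259e+04 rad/s.
Step 3 — f₀ = ω₀/(2π) = 3595 Hz.

f₀ = 3595 Hz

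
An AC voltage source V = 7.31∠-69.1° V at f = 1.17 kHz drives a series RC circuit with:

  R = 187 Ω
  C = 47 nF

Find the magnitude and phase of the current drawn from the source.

Step 1 — Angular frequency: ω = 2π·f = 2π·1170 = 7351 rad/s.
Step 2 — Component impedances:
  R: Z = R = 187 Ω
  C: Z = 1/(jωC) = -j/(ω·C) = 0 - j2894 Ω
Step 3 — Series combination: Z_total = R + C = 187 - j2894 Ω = 2900∠-86.3° Ω.
Step 4 — Source phasor: V = 7.31∠-69.1° V = 2.608 - j6.829 V.
Step 5 — Ohm's law: I = V / Z_total = (2.608 - j6.829) / (187 - j2894) = 0.002408 + j0.0007454 A.
Step 6 — Convert to polar: |I| = 0.00252 A, ∠I = 17.2°.

I = 0.00252∠17.2° A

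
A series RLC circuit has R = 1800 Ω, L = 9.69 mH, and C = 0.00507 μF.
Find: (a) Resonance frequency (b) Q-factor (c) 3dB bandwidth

Step 1 — Resonance condition Im(Z)=0 gives ω₀ = 1/√(LC).
Step 2 — ω₀ = 1/√(0.00969·5.07e-09) = 1.427e+05 rad/s.
Step 3 — f₀ = ω₀/(2π) = 2.271e+04 Hz.
Step 4 — Series Q: Q = ω₀L/R = 1.427e+05·0.00969/1800 = 0.768.
Step 5 — 3dB bandwidth: Δω = ω₀/Q = 1.858e+05 rad/s; BW = Δω/(2π) = 2.956e+04 Hz.

(a) f₀ = 2.271e+04 Hz  (b) Q = 0.768  (c) BW = 2.956e+04 Hz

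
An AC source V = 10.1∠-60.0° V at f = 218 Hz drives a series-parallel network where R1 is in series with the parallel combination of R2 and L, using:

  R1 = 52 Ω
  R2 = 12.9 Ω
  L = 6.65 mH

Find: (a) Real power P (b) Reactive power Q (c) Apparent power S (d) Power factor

Step 1 — Angular frequency: ω = 2π·f = 2π·218 = 1370 rad/s.
Step 2 — Component impedances:
  R1: Z = R = 52 Ω
  R2: Z = R = 12.9 Ω
  L: Z = jωL = j·1370·0.00665 = 0 + j9.109 Ω
Step 3 — Parallel branch: R2 || L = 1/(1/R2 + 1/L) = 4.292 + j6.078 Ω.
Step 4 — Series with R1: Z_total = R1 + (R2 || L) = 56.29 + j6.078 Ω = 56.62∠6.2° Ω.
Step 5 — Source phasor: V = 10.1∠-60.0° V = 5.05 - j8.747 V.
Step 6 — Current: I = V / Z = 0.07209 - j0.1632 A = 0.1784∠-66.2° A.
Step 7 — Complex power: S = V·I* = 1.791 + j0.1934 VA.
Step 8 — Real power: P = Re(S) = 1.791 W.
Step 9 — Reactive power: Q = Im(S) = 0.1934 VAR.
Step 10 — Apparent power: |S| = 1.802 VA.
Step 11 — Power factor: PF = P/|S| = 0.9942 (lagging).

(a) P = 1.791 W  (b) Q = 0.1934 VAR  (c) S = 1.802 VA  (d) PF = 0.9942 (lagging)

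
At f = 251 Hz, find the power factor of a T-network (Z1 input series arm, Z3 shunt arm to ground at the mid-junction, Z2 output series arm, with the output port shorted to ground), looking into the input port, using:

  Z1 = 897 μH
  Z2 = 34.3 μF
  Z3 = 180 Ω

Step 1 — Angular frequency: ω = 2π·f = 2π·251 = 1577 rad/s.
Step 2 — Component impedances:
  Z1: Z = jωL = j·1577·0.000897 = 0 + j1.415 Ω
  Z2: Z = 1/(jωC) = -j/(ω·C) = 0 - j18.49 Ω
  Z3: Z = R = 180 Ω
Step 3 — With the output port shorted to ground, the output series arm Z2 runs from the junction to ground; the shunt arm Z3 also runs from the junction to ground. They appear in parallel: Z3 || Z2 = 1.879 - j18.29 Ω.
Step 4 — Series with input arm Z1: Z_in = Z1 + (Z3 || Z2) = 1.879 - j16.88 Ω = 16.98∠-83.6° Ω.
Step 5 — Power factor: PF = cos(φ) = Re(Z)/|Z| = 1.8788/16.983 = 0.1106.
Step 6 — Type: Im(Z) = -16.88 ⇒ leading (phase φ = -83.6°).

PF = 0.1106 (leading, φ = -83.6°)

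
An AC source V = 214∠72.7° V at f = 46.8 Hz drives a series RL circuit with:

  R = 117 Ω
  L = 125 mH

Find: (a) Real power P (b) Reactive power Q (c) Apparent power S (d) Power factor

Step 1 — Angular frequency: ω = 2π·f = 2π·46.8 = 294.1 rad/s.
Step 2 — Component impedances:
  R: Z = R = 117 Ω
  L: Z = jωL = j·294.1·0.125 = 0 + j36.76 Ω
Step 3 — Series combination: Z_total = R + L = 117 + j36.76 Ω = 122.6∠17.4° Ω.
Step 4 — Source phasor: V = 214∠72.7° V = 63.64 + j204.3 V.
Step 5 — Current: I = V / Z = 0.9944 + j1.434 A = 1.745∠55.3° A.
Step 6 — Complex power: S = V·I* = 356.3 + j111.9 VA.
Step 7 — Real power: P = Re(S) = 356.3 W.
Step 8 — Reactive power: Q = Im(S) = 111.9 VAR.
Step 9 — Apparent power: |S| = 373.4 VA.
Step 10 — Power factor: PF = P/|S| = 0.954 (lagging).

(a) P = 356.3 W  (b) Q = 111.9 VAR  (c) S = 373.4 VA  (d) PF = 0.954 (lagging)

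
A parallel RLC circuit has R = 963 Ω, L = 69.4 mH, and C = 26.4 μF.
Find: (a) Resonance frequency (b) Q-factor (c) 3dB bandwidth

Step 1 — Resonance: ω₀ = 1/√(LC) = 1/√(0.0694·2.64e-05) = 738.8 rad/s.
Step 2 — f₀ = ω₀/(2π) = 117.6 Hz.
Step 3 — Parallel Q: Q = R/(ω₀L) = 963/(738.8·0.0694) = 18.78.
Step 4 — Bandwidth: Δω = ω₀/Q = 39.33 rad/s; BW = Δω/(2π) = 6.26 Hz.

(a) f₀ = 117.6 Hz  (b) Q = 18.78  (c) BW = 6.26 Hz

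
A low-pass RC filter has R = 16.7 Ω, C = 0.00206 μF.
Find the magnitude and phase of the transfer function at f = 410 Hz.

Step 1 — Angular frequency: ω = 2π·410 = 2576 rad/s.
Step 2 — Transfer function: H(jω) = 1/(1 + jωRC).
Step 3 — Denominator: 1 + jωRC = 1 + j·2576·16.7·2.06e-09 = 1 + j8.862e-05.
Step 4 — H = 1 - j8.862e-05.
Step 5 — Magnitude: |H| = 1 (-0.0 dB); phase: φ = -0.0°.

|H| = 1 (-0.0 dB), φ = -0.0°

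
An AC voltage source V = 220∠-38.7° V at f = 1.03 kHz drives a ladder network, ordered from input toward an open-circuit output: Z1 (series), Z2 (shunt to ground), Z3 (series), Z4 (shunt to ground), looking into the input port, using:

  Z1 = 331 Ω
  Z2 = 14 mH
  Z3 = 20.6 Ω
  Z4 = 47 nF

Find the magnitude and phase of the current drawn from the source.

Step 1 — Angular frequency: ω = 2π·f = 2π·1030 = 6472 rad/s.
Step 2 — Component impedances:
  Z1: Z = R = 331 Ω
  Z2: Z = jωL = j·6472·0.014 = 0 + j90.6 Ω
  Z3: Z = R = 20.6 Ω
  Z4: Z = 1/(jωC) = -j/(ω·C) = 0 - j3288 Ω
Step 3 — Ladder network (open output): work backward from the far end, alternating series and parallel combinations. Z_in = 331 + j93.17 Ω = 343.9∠15.7° Ω.
Step 4 — Source phasor: V = 220∠-38.7° V = 171.7 - j137.6 V.
Step 5 — Ohm's law: I = V / Z_total = (171.7 - j137.6) / (331 + j93.17) = 0.3722 - j0.5203 A.
Step 6 — Convert to polar: |I| = 0.6398 A, ∠I = -54.4°.

I = 0.6398∠-54.4° A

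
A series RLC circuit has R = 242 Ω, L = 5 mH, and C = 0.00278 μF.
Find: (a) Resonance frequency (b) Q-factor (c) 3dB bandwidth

Step 1 — Resonance: ω₀ = 1/√(LC) = 1/√(0.005·2.78e-09) = 2.682e+05 rad/s.
Step 2 — f₀ = ω₀/(2π) = 4.269e+04 Hz.
Step 3 — Series Q: Q = ω₀L/R = 2.682e+05·0.005/242 = 5.542.
Step 4 — Bandwidth: Δω = ω₀/Q = 4.84e+04 rad/s; BW = Δω/(2π) = 7703 Hz.

(a) f₀ = 4.269e+04 Hz  (b) Q = 5.542  (c) BW = 7703 Hz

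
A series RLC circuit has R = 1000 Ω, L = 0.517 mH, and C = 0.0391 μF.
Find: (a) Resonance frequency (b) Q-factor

Step 1 — Resonance condition Im(Z)=0 gives ω₀ = 1/√(LC).
Step 2 — ω₀ = 1/√(0.000517·3.91e-08) = 2.224e+05 rad/s.
Step 3 — f₀ = ω₀/(2π) = 3.54e+04 Hz.
Step 4 — Series Q: Q = ω₀L/R = 2.224e+05·0.000517/1000 = 0.115.

(a) f₀ = 3.54e+04 Hz  (b) Q = 0.115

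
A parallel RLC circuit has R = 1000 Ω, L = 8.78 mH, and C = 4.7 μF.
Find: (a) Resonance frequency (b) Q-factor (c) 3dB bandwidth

Step 1 — Resonance: ω₀ = 1/√(LC) = 1/√(0.00878·4.7e-06) = 4923 rad/s.
Step 2 — f₀ = ω₀/(2π) = 783.5 Hz.
Step 3 — Parallel Q: Q = R/(ω₀L) = 1000/(4923·0.00878) = 23.14.
Step 4 — Bandwidth: Δω = ω₀/Q = 212.8 rad/s; BW = Δω/(2π) = 33.86 Hz.

(a) f₀ = 783.5 Hz  (b) Q = 23.14  (c) BW = 33.86 Hz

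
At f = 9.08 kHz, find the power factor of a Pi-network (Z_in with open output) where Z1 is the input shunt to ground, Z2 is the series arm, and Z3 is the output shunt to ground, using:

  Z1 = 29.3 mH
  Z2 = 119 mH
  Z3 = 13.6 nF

Step 1 — Angular frequency: ω = 2π·f = 2π·9080 = 5.705e+04 rad/s.
Step 2 — Component impedances:
  Z1: Z = jωL = j·5.705e+04·0.0293 = 0 + j1672 Ω
  Z2: Z = jωL = j·5.705e+04·0.119 = 0 + j6789 Ω
  Z3: Z = 1/(jωC) = -j/(ω·C) = 0 - j1289 Ω
Step 3 — With open output, the series arm Z2 and the output shunt Z3 appear in series to ground: Z2 + Z3 = 0 + j5500 Ω.
Step 4 — Parallel with input shunt Z1: Z_in = Z1 || (Z2 + Z3) = 0 + j1282 Ω = 1282∠90.0° Ω.
Step 5 — Power factor: PF = cos(φ) = Re(Z)/|Z| = -0/1282 = -0.
Step 6 — Type: Im(Z) = 1282 ⇒ lagging (phase φ = 90.0°).

PF = -0 (lagging, φ = 90.0°)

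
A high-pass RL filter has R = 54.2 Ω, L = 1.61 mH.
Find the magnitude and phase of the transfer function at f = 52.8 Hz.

Step 1 — Angular frequency: ω = 2π·52.8 = 331.8 rad/s.
Step 2 — Transfer function: H(jω) = jωL/(R + jωL).
Step 3 — Numerator jωL = j·0.5341; denominator R + jωL = 54.2 + j0.5341.
Step 4 — H = 9.71e-05 + j0.009854.
Step 5 — Magnitude: |H| = 0.009854 (-40.1 dB); phase: φ = 89.4°.

|H| = 0.009854 (-40.1 dB), φ = 89.4°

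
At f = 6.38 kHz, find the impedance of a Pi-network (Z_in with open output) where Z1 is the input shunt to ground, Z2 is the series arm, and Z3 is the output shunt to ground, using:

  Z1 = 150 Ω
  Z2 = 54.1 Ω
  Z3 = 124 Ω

Step 1 — Angular frequency: ω = 2π·f = 2π·6380 = 4.009e+04 rad/s.
Step 2 — Component impedances:
  Z1: Z = R = 150 Ω
  Z2: Z = R = 54.1 Ω
  Z3: Z = R = 124 Ω
Step 3 — With open output, the series arm Z2 and the output shunt Z3 appear in series to ground: Z2 + Z3 = 178.1 Ω.
Step 4 — Parallel with input shunt Z1: Z_in = Z1 || (Z2 + Z3) = 81.42 Ω = 81.42∠0.0° Ω.

Z = 81.42 Ω = 81.42∠0.0° Ω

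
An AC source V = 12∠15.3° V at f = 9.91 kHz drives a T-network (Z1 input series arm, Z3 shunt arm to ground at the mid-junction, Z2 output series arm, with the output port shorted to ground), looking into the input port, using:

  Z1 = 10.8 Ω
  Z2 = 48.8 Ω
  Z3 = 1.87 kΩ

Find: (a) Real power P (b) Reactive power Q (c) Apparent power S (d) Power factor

Step 1 — Angular frequency: ω = 2π·f = 2π·9910 = 6.227e+04 rad/s.
Step 2 — Component impedances:
  Z1: Z = R = 10.8 Ω
  Z2: Z = R = 48.8 Ω
  Z3: Z = R = 1870 Ω
Step 3 — With the output port shorted to ground, the output series arm Z2 runs from the junction to ground; the shunt arm Z3 also runs from the junction to ground. They appear in parallel: Z3 || Z2 = 47.56 Ω.
Step 4 — Series with input arm Z1: Z_in = Z1 + (Z3 || Z2) = 58.36 Ω = 58.36∠0.0° Ω.
Step 5 — Source phasor: V = 12∠15.3° V = 11.57 + j3.166 V.
Step 6 — Current: I = V / Z = 0.1983 + j0.05426 A = 0.2056∠15.3° A.
Step 7 — Complex power: S = V·I* = 2.467 VA.
Step 8 — Real power: P = Re(S) = 2.467 W.
Step 9 — Reactive power: Q = Im(S) = 0 VAR.
Step 10 — Apparent power: |S| = 2.467 VA.
Step 11 — Power factor: PF = P/|S| = 1 (unity).

(a) P = 2.467 W  (b) Q = 0 VAR  (c) S = 2.467 VA  (d) PF = 1 (unity)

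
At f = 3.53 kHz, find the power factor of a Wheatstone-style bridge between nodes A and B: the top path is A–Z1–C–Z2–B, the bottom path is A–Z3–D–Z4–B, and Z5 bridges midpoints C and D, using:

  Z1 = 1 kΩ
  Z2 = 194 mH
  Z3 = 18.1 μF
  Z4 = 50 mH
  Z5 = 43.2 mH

Step 1 — Angular frequency: ω = 2π·f = 2π·3530 = 2.218e+04 rad/s.
Step 2 — Component impedances:
  Z1: Z = R = 1000 Ω
  Z2: Z = jωL = j·2.218e+04·0.194 = 0 + j4303 Ω
  Z3: Z = 1/(jωC) = -j/(ω·C) = 0 - j2.491 Ω
  Z4: Z = jωL = j·2.218e+04·0.05 = 0 + j1109 Ω
  Z5: Z = jωL = j·2.218e+04·0.0432 = 0 + j958.2 Ω
Step 3 — Bridge requires nodal analysis (the Z5 bridge couples midpoints C and D, so the two paths cannot be reduced to a simple series/parallel combination). Setting node B to ground and injecting 1 A at node A, the 3-node admittance system at A, C, D solves to V_A = Z_AB = 16.28 + j900.2 Ω = 900.4∠89.0° Ω.
Step 4 — Power factor: PF = cos(φ) = Re(Z)/|Z| = 16.28/900.4 = 0.01808.
Step 5 — Type: Im(Z) = 900.2 ⇒ lagging (phase φ = 89.0°).

PF = 0.01808 (lagging, φ = 89.0°)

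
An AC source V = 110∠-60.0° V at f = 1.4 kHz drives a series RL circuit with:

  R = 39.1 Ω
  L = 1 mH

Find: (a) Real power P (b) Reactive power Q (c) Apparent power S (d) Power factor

Step 1 — Angular frequency: ω = 2π·f = 2π·1400 = 8796 rad/s.
Step 2 — Component impedances:
  R: Z = R = 39.1 Ω
  L: Z = jωL = j·8796·0.001 = 0 + j8.796 Ω
Step 3 — Series combination: Z_total = R + L = 39.1 + j8.796 Ω = 40.08∠12.7° Ω.
Step 4 — Source phasor: V = 110∠-60.0° V = 55 - j95.26 V.
Step 5 — Current: I = V / Z = 0.8172 - j2.62 A = 2.745∠-72.7° A.
Step 6 — Complex power: S = V·I* = 294.6 + j66.27 VA.
Step 7 — Real power: P = Re(S) = 294.6 W.
Step 8 — Reactive power: Q = Im(S) = 66.27 VAR.
Step 9 — Apparent power: |S| = 301.9 VA.
Step 10 — Power factor: PF = P/|S| = 0.9756 (lagging).

(a) P = 294.6 W  (b) Q = 66.27 VAR  (c) S = 301.9 VA  (d) PF = 0.9756 (lagging)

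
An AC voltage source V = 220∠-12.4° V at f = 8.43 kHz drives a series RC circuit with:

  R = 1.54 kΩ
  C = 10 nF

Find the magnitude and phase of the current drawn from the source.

Step 1 — Angular frequency: ω = 2π·f = 2π·8430 = 5.297e+04 rad/s.
Step 2 — Component impedances:
  R: Z = R = 1540 Ω
  C: Z = 1/(jωC) = -j/(ω·C) = 0 - j1888 Ω
Step 3 — Series combination: Z_total = R + C = 1540 - j1888 Ω = 2436∠-50.8° Ω.
Step 4 — Source phasor: V = 220∠-12.4° V = 214.9 - j47.24 V.
Step 5 — Ohm's law: I = V / Z_total = (214.9 - j47.24) / (1540 - j1888) = 0.07077 + j0.05608 A.
Step 6 — Convert to polar: |I| = 0.0903 A, ∠I = 38.4°.

I = 0.0903∠38.4° A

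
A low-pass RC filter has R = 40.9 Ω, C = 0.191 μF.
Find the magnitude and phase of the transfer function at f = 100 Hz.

Step 1 — Angular frequency: ω = 2π·100 = 628.3 rad/s.
Step 2 — Transfer function: H(jω) = 1/(1 + jωRC).
Step 3 — Denominator: 1 + jωRC = 1 + j·628.3·40.9·1.91e-07 = 1 + j0.004908.
Step 4 — H = 1 - j0.004908.
Step 5 — Magnitude: |H| = 1 (-0.0 dB); phase: φ = -0.3°.

|H| = 1 (-0.0 dB), φ = -0.3°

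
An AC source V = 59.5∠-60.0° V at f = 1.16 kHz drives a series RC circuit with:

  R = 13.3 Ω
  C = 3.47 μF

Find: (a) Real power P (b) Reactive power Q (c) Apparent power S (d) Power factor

Step 1 — Angular frequency: ω = 2π·f = 2π·1160 = 7288 rad/s.
Step 2 — Component impedances:
  R: Z = R = 13.3 Ω
  C: Z = 1/(jωC) = -j/(ω·C) = 0 - j39.54 Ω
Step 3 — Series combination: Z_total = R + C = 13.3 - j39.54 Ω = 41.72∠-71.4° Ω.
Step 4 — Source phasor: V = 59.5∠-60.0° V = 29.75 - j51.53 V.
Step 5 — Current: I = V / Z = 1.398 + j0.2821 A = 1.426∠11.4° A.
Step 6 — Complex power: S = V·I* = 27.06 - j80.44 VA.
Step 7 — Real power: P = Re(S) = 27.06 W.
Step 8 — Reactive power: Q = Im(S) = -80.44 VAR.
Step 9 — Apparent power: |S| = 84.86 VA.
Step 10 — Power factor: PF = P/|S| = 0.3188 (leading).

(a) P = 27.06 W  (b) Q = -80.44 VAR  (c) S = 84.86 VA  (d) PF = 0.3188 (leading)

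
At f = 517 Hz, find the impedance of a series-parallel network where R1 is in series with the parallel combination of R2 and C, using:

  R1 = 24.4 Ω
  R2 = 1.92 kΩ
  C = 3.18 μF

Step 1 — Angular frequency: ω = 2π·f = 2π·517 = 3248 rad/s.
Step 2 — Component impedances:
  R1: Z = R = 24.4 Ω
  R2: Z = R = 1920 Ω
  C: Z = 1/(jωC) = -j/(ω·C) = 0 - j96.81 Ω
Step 3 — Parallel branch: R2 || C = 1/(1/R2 + 1/C) = 4.869 - j96.56 Ω.
Step 4 — Series with R1: Z_total = R1 + (R2 || C) = 29.27 - j96.56 Ω = 100.9∠-73.1° Ω.

Z = 29.27 - j96.56 Ω = 100.9∠-73.1° Ω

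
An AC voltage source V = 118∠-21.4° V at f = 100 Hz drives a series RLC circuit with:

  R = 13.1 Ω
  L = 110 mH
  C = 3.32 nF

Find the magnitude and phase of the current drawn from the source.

Step 1 — Angular frequency: ω = 2π·f = 2π·100 = 628.3 rad/s.
Step 2 — Component impedances:
  R: Z = R = 13.1 Ω
  L: Z = jωL = j·628.3·0.11 = 0 + j69.12 Ω
  C: Z = 1/(jωC) = -j/(ω·C) = 0 - j4.794e+05 Ω
Step 3 — Series combination: Z_total = R + L + C = 13.1 - j4.793e+05 Ω = 4.793e+05∠-90.0° Ω.
Step 4 — Source phasor: V = 118∠-21.4° V = 109.9 - j43.06 V.
Step 5 — Ohm's law: I = V / Z_total = (109.9 - j43.06) / (13.1 - j4.793e+05) = 8.983e-05 + j0.0002292 A.
Step 6 — Convert to polar: |I| = 0.0002462 A, ∠I = 68.6°.

I = 0.0002462∠68.6° A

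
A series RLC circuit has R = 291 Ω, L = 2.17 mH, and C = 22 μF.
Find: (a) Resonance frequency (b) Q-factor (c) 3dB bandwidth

Step 1 — Resonance: ω₀ = 1/√(LC) = 1/√(0.00217·2.2e-05) = 4577 rad/s.
Step 2 — f₀ = ω₀/(2π) = 728.4 Hz.
Step 3 — Series Q: Q = ω₀L/R = 4577·0.00217/291 = 0.03413.
Step 4 — Bandwidth: Δω = ω₀/Q = 1.341e+05 rad/s; BW = Δω/(2π) = 2.134e+04 Hz.

(a) f₀ = 728.4 Hz  (b) Q = 0.03413  (c) BW = 2.134e+04 Hz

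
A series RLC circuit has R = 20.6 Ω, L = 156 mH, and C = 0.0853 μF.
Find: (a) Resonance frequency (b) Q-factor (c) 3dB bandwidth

Step 1 — Resonance: ω₀ = 1/√(LC) = 1/√(0.156·8.53e-08) = 8669 rad/s.
Step 2 — f₀ = ω₀/(2π) = 1380 Hz.
Step 3 — Series Q: Q = ω₀L/R = 8669·0.156/20.6 = 65.65.
Step 4 — Bandwidth: Δω = ω₀/Q = 132.1 rad/s; BW = Δω/(2π) = 21.02 Hz.

(a) f₀ = 1380 Hz  (b) Q = 65.65  (c) BW = 21.02 Hz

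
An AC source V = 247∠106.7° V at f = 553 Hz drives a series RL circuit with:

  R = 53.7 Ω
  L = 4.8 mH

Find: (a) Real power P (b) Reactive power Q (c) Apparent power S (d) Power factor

Step 1 — Angular frequency: ω = 2π·f = 2π·553 = 3475 rad/s.
Step 2 — Component impedances:
  R: Z = R = 53.7 Ω
  L: Z = jωL = j·3475·0.0048 = 0 + j16.68 Ω
Step 3 — Series combination: Z_total = R + L = 53.7 + j16.68 Ω = 56.23∠17.3° Ω.
Step 4 — Source phasor: V = 247∠106.7° V = -70.98 + j236.6 V.
Step 5 — Current: I = V / Z = 0.04245 + j4.392 A = 4.393∠89.4° A.
Step 6 — Complex power: S = V·I* = 1036 + j321.8 VA.
Step 7 — Real power: P = Re(S) = 1036 W.
Step 8 — Reactive power: Q = Im(S) = 321.8 VAR.
Step 9 — Apparent power: |S| = 1085 VA.
Step 10 — Power factor: PF = P/|S| = 0.955 (lagging).

(a) P = 1036 W  (b) Q = 321.8 VAR  (c) S = 1085 VA  (d) PF = 0.955 (lagging)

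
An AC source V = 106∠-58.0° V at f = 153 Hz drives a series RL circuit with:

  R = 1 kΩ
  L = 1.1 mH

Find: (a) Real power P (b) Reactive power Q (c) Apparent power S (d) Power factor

Step 1 — Angular frequency: ω = 2π·f = 2π·153 = 961.3 rad/s.
Step 2 — Component impedances:
  R: Z = R = 1000 Ω
  L: Z = jωL = j·961.3·0.0011 = 0 + j1.057 Ω
Step 3 — Series combination: Z_total = R + L = 1000 + j1.057 Ω = 1000∠0.1° Ω.
Step 4 — Source phasor: V = 106∠-58.0° V = 56.17 - j89.89 V.
Step 5 — Current: I = V / Z = 0.05608 - j0.08995 A = 0.106∠-58.1° A.
Step 6 — Complex power: S = V·I* = 11.24 + j0.01188 VA.
Step 7 — Real power: P = Re(S) = 11.24 W.
Step 8 — Reactive power: Q = Im(S) = 0.01188 VAR.
Step 9 — Apparent power: |S| = 11.24 VA.
Step 10 — Power factor: PF = P/|S| = 1 (lagging).

(a) P = 11.24 W  (b) Q = 0.01188 VAR  (c) S = 11.24 VA  (d) PF = 1 (lagging)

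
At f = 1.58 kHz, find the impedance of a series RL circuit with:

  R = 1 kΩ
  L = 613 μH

Step 1 — Angular frequency: ω = 2π·f = 2π·1580 = 9927 rad/s.
Step 2 — Component impedances:
  R: Z = R = 1000 Ω
  L: Z = jωL = j·9927·0.000613 = 0 + j6.086 Ω
Step 3 — Series combination: Z_total = R + L = 1000 + j6.086 Ω = 1000∠0.3° Ω.

Z = 1000 + j6.086 Ω = 1000∠0.3° Ω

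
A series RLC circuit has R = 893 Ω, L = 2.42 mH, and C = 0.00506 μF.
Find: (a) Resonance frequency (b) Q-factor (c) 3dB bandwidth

Step 1 — Resonance condition Im(Z)=0 gives ω₀ = 1/√(LC).
Step 2 — ω₀ = 1/√(0.00242·5.06e-09) = 2.858e+05 rad/s.
Step 3 — f₀ = ω₀/(2π) = 4.548e+04 Hz.
Step 4 — Series Q: Q = ω₀L/R = 2.858e+05·0.00242/893 = 0.7744.
Step 5 — 3dB bandwidth: Δω = ω₀/Q = 3.69e+05 rad/s; BW = Δω/(2π) = 5.873e+04 Hz.

(a) f₀ = 4.548e+04 Hz  (b) Q = 0.7744  (c) BW = 5.873e+04 Hz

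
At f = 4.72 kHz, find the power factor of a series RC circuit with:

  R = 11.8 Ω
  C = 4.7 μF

Step 1 — Angular frequency: ω = 2π·f = 2π·4720 = 2.966e+04 rad/s.
Step 2 — Component impedances:
  R: Z = R = 11.8 Ω
  C: Z = 1/(jωC) = -j/(ω·C) = 0 - j7.174 Ω
Step 3 — Series combination: Z_total = R + C = 11.8 - j7.174 Ω = 13.81∠-31.3° Ω.
Step 4 — Power factor: PF = cos(φ) = Re(Z)/|Z| = 11.8/13.81 = 0.8545.
Step 5 — Type: Im(Z) = -7.174 ⇒ leading (phase φ = -31.3°).

PF = 0.8545 (leading, φ = -31.3°)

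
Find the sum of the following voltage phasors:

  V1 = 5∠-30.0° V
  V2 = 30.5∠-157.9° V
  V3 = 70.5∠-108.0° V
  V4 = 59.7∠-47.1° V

Step 1 — Convert each phasor to rectangular form:
  V1 = 5·(cos(-30.0°) + j·sin(-30.0°)) = 4.33 - j2.5 V
  V2 = 30.5·(cos(-157.9°) + j·sin(-157.9°)) = -28.26 - j11.47 V
  V3 = 70.5·(cos(-108.0°) + j·sin(-108.0°)) = -21.79 - j67.05 V
  V4 = 59.7·(cos(-47.1°) + j·sin(-47.1°)) = 40.64 - j43.73 V
Step 2 — Sum components: V_total = -5.076 - j124.8 V.
Step 3 — Convert to polar: |V_total| = 124.9 V, ∠V_total = -92.3°.

V_total = 124.9∠-92.3° V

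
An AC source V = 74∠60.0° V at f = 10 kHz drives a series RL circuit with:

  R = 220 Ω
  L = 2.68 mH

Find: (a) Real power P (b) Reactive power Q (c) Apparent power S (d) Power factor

Step 1 — Angular frequency: ω = 2π·f = 2π·1e+04 = 6.283e+04 rad/s.
Step 2 — Component impedances:
  R: Z = R = 220 Ω
  L: Z = jωL = j·6.283e+04·0.00268 = 0 + j168.4 Ω
Step 3 — Series combination: Z_total = R + L = 220 + j168.4 Ω = 277∠37.4° Ω.
Step 4 — Source phasor: V = 74∠60.0° V = 37 + j64.09 V.
Step 5 — Current: I = V / Z = 0.2466 + j0.1025 A = 0.2671∠22.6° A.
Step 6 — Complex power: S = V·I* = 15.7 + j12.01 VA.
Step 7 — Real power: P = Re(S) = 15.7 W.
Step 8 — Reactive power: Q = Im(S) = 12.01 VAR.
Step 9 — Apparent power: |S| = 19.77 VA.
Step 10 — Power factor: PF = P/|S| = 0.7941 (lagging).

(a) P = 15.7 W  (b) Q = 12.01 VAR  (c) S = 19.77 VA  (d) PF = 0.7941 (lagging)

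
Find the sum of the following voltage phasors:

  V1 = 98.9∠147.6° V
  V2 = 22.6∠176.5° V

Step 1 — Convert each phasor to rectangular form:
  V1 = 98.9·(cos(147.6°) + j·sin(147.6°)) = -83.5 + j52.99 V
  V2 = 22.6·(cos(176.5°) + j·sin(176.5°)) = -22.56 + j1.38 V
Step 2 — Sum components: V_total = -106.1 + j54.37 V.
Step 3 — Convert to polar: |V_total| = 119.2 V, ∠V_total = 152.9°.

V_total = 119.2∠152.9° V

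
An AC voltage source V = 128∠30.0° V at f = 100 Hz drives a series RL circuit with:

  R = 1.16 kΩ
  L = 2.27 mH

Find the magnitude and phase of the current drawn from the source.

Step 1 — Angular frequency: ω = 2π·f = 2π·100 = 628.3 rad/s.
Step 2 — Component impedances:
  R: Z = R = 1160 Ω
  L: Z = jωL = j·628.3·0.00227 = 0 + j1.426 Ω
Step 3 — Series combination: Z_total = R + L = 1160 + j1.426 Ω = 1160∠0.1° Ω.
Step 4 — Source phasor: V = 128∠30.0° V = 110.9 + j64 V.
Step 5 — Ohm's law: I = V / Z_total = (110.9 + j64) / (1160 + j1.426) = 0.09563 + j0.05505 A.
Step 6 — Convert to polar: |I| = 0.1103 A, ∠I = 29.9°.

I = 0.1103∠29.9° A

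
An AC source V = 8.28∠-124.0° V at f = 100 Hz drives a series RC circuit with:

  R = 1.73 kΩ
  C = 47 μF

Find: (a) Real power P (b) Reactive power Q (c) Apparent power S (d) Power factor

Step 1 — Angular frequency: ω = 2π·f = 2π·100 = 628.3 rad/s.
Step 2 — Component impedances:
  R: Z = R = 1730 Ω
  C: Z = 1/(jωC) = -j/(ω·C) = 0 - j33.86 Ω
Step 3 — Series combination: Z_total = R + C = 1730 - j33.86 Ω = 1730∠-1.1° Ω.
Step 4 — Source phasor: V = 8.28∠-124.0° V = -4.63 - j6.864 V.
Step 5 — Current: I = V / Z = -0.002598 - j0.004019 A = 0.004785∠-122.9° A.
Step 6 — Complex power: S = V·I* = 0.03961 - j0.0007754 VA.
Step 7 — Real power: P = Re(S) = 0.03961 W.
Step 8 — Reactive power: Q = Im(S) = -0.0007754 VAR.
Step 9 — Apparent power: |S| = 0.03962 VA.
Step 10 — Power factor: PF = P/|S| = 0.9998 (leading).

(a) P = 0.03961 W  (b) Q = -0.0007754 VAR  (c) S = 0.03962 VA  (d) PF = 0.9998 (leading)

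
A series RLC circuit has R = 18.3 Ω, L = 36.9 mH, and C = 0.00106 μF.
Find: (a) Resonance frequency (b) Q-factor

Step 1 — Resonance condition Im(Z)=0 gives ω₀ = 1/√(LC).
Step 2 — ω₀ = 1/√(0.0369·1.06e-09) = 1.599e+05 rad/s.
Step 3 — f₀ = ω₀/(2π) = 2.545e+04 Hz.
Step 4 — Series Q: Q = ω₀L/R = 1.599e+05·0.0369/18.3 = 322.4.

(a) f₀ = 2.545e+04 Hz  (b) Q = 322.4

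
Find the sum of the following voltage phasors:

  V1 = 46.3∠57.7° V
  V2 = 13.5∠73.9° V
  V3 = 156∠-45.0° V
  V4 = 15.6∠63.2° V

Step 1 — Convert each phasor to rectangular form:
  V1 = 46.3·(cos(57.7°) + j·sin(57.7°)) = 24.74 + j39.14 V
  V2 = 13.5·(cos(73.9°) + j·sin(73.9°)) = 3.744 + j12.97 V
  V3 = 156·(cos(-45.0°) + j·sin(-45.0°)) = 110.3 - j110.3 V
  V4 = 15.6·(cos(63.2°) + j·sin(63.2°)) = 7.034 + j13.92 V
Step 2 — Sum components: V_total = 145.8 - j44.28 V.
Step 3 — Convert to polar: |V_total| = 152.4 V, ∠V_total = -16.9°.

V_total = 152.4∠-16.9° V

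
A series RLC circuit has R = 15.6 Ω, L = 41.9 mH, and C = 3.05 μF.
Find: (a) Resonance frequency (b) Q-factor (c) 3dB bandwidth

Step 1 — Resonance: ω₀ = 1/√(LC) = 1/√(0.0419·3.05e-06) = 2797 rad/s.
Step 2 — f₀ = ω₀/(2π) = 445.2 Hz.
Step 3 — Series Q: Q = ω₀L/R = 2797·0.0419/15.6 = 7.513.
Step 4 — Bandwidth: Δω = ω₀/Q = 372.3 rad/s; BW = Δω/(2π) = 59.26 Hz.

(a) f₀ = 445.2 Hz  (b) Q = 7.513  (c) BW = 59.26 Hz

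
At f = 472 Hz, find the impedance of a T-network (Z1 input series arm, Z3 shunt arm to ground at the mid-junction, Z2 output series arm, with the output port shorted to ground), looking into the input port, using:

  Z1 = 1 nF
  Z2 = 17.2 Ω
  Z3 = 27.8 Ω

Step 1 — Angular frequency: ω = 2π·f = 2π·472 = 2966 rad/s.
Step 2 — Component impedances:
  Z1: Z = 1/(jωC) = -j/(ω·C) = 0 - j3.372e+05 Ω
  Z2: Z = R = 17.2 Ω
  Z3: Z = R = 27.8 Ω
Step 3 — With the output port shorted to ground, the output series arm Z2 runs from the junction to ground; the shunt arm Z3 also runs from the junction to ground. They appear in parallel: Z3 || Z2 = 10.63 Ω.
Step 4 — Series with input arm Z1: Z_in = Z1 + (Z3 || Z2) = 10.63 - j3.372e+05 Ω = 3.372e+05∠-90.0° Ω.

Z = 10.63 - j3.372e+05 Ω = 3.372e+05∠-90.0° Ω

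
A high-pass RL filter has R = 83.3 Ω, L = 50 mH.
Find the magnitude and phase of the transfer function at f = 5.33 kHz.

Step 1 — Angular frequency: ω = 2π·5330 = 3.349e+04 rad/s.
Step 2 — Transfer function: H(jω) = jωL/(R + jωL).
Step 3 — Numerator jωL = j·1674; denominator R + jωL = 83.3 + j1674.
Step 4 — H = 0.9975 + j0.04962.
Step 5 — Magnitude: |H| = 0.9988 (-0.0 dB); phase: φ = 2.8°.

|H| = 0.9988 (-0.0 dB), φ = 2.8°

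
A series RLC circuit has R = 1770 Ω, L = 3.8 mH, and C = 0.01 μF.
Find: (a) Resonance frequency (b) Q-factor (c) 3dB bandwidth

Step 1 — Resonance: ω₀ = 1/√(LC) = 1/√(0.0038·1e-08) = 1.622e+05 rad/s.
Step 2 — f₀ = ω₀/(2π) = 2.582e+04 Hz.
Step 3 — Series Q: Q = ω₀L/R = 1.622e+05·0.0038/1770 = 0.3483.
Step 4 — Bandwidth: Δω = ω₀/Q = 4.658e+05 rad/s; BW = Δω/(2π) = 7.413e+04 Hz.

(a) f₀ = 2.582e+04 Hz  (b) Q = 0.3483  (c) BW = 7.413e+04 Hz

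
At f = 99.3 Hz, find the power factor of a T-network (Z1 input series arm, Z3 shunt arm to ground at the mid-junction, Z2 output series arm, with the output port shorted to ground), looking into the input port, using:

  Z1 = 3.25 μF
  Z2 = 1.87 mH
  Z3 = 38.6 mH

Step 1 — Angular frequency: ω = 2π·f = 2π·99.3 = 623.9 rad/s.
Step 2 — Component impedances:
  Z1: Z = 1/(jωC) = -j/(ω·C) = 0 - j493.2 Ω
  Z2: Z = jωL = j·623.9·0.00187 = 0 + j1.167 Ω
  Z3: Z = jωL = j·623.9·0.0386 = 0 + j24.08 Ω
Step 3 — With the output port shorted to ground, the output series arm Z2 runs from the junction to ground; the shunt arm Z3 also runs from the junction to ground. They appear in parallel: Z3 || Z2 = 0 + j1.113 Ω.
Step 4 — Series with input arm Z1: Z_in = Z1 + (Z3 || Z2) = 0 - j492 Ω = 492∠-90.0° Ω.
Step 5 — Power factor: PF = cos(φ) = Re(Z)/|Z| = 0/492 = 0.
Step 6 — Type: Im(Z) = -492 ⇒ leading (phase φ = -90.0°).

PF = 0 (leading, φ = -90.0°)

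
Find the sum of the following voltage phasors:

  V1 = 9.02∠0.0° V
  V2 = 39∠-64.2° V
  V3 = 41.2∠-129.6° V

Step 1 — Convert each phasor to rectangular form:
  V1 = 9.02·(cos(0.0°) + j·sin(0.0°)) = 9.02 V
  V2 = 39·(cos(-64.2°) + j·sin(-64.2°)) = 16.97 - j35.11 V
  V3 = 41.2·(cos(-129.6°) + j·sin(-129.6°)) = -26.26 - j31.75 V
Step 2 — Sum components: V_total = -0.2679 - j66.86 V.
Step 3 — Convert to polar: |V_total| = 66.86 V, ∠V_total = -90.2°.

V_total = 66.86∠-90.2° V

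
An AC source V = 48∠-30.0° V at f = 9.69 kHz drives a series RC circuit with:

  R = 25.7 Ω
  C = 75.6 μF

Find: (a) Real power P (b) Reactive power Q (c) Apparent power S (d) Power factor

Step 1 — Angular frequency: ω = 2π·f = 2π·9690 = 6.088e+04 rad/s.
Step 2 — Component impedances:
  R: Z = R = 25.7 Ω
  C: Z = 1/(jωC) = -j/(ω·C) = 0 - j0.2173 Ω
Step 3 — Series combination: Z_total = R + C = 25.7 - j0.2173 Ω = 25.7∠-0.5° Ω.
Step 4 — Source phasor: V = 48∠-30.0° V = 41.57 - j24 V.
Step 5 — Current: I = V / Z = 1.625 - j0.9201 A = 1.868∠-29.5° A.
Step 6 — Complex power: S = V·I* = 89.64 - j0.7578 VA.
Step 7 — Real power: P = Re(S) = 89.64 W.
Step 8 — Reactive power: Q = Im(S) = -0.7578 VAR.
Step 9 — Apparent power: |S| = 89.65 VA.
Step 10 — Power factor: PF = P/|S| = 1 (leading).

(a) P = 89.64 W  (b) Q = -0.7578 VAR  (c) S = 89.65 VA  (d) PF = 1 (leading)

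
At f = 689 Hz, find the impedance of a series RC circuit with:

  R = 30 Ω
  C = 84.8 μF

Step 1 — Angular frequency: ω = 2π·f = 2π·689 = 4329 rad/s.
Step 2 — Component impedances:
  R: Z = R = 30 Ω
  C: Z = 1/(jωC) = -j/(ω·C) = 0 - j2.724 Ω
Step 3 — Series combination: Z_total = R + C = 30 - j2.724 Ω = 30.12∠-5.2° Ω.

Z = 30 - j2.724 Ω = 30.12∠-5.2° Ω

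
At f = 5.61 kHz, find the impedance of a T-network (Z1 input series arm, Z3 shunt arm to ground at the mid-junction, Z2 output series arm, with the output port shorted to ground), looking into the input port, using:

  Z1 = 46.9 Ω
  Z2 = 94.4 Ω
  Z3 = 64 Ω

Step 1 — Angular frequency: ω = 2π·f = 2π·5610 = 3.525e+04 rad/s.
Step 2 — Component impedances:
  Z1: Z = R = 46.9 Ω
  Z2: Z = R = 94.4 Ω
  Z3: Z = R = 64 Ω
Step 3 — With the output port shorted to ground, the output series arm Z2 runs from the junction to ground; the shunt arm Z3 also runs from the junction to ground. They appear in parallel: Z3 || Z2 = 38.14 Ω.
Step 4 — Series with input arm Z1: Z_in = Z1 + (Z3 || Z2) = 85.04 Ω = 85.04∠0.0° Ω.

Z = 85.04 Ω = 85.04∠0.0° Ω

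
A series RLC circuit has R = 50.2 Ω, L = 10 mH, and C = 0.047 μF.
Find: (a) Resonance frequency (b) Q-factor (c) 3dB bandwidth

Step 1 — Resonance condition Im(Z)=0 gives ω₀ = 1/√(LC).
Step 2 — ω₀ = 1/√(0.01·4.7e-08) = 4.613e+04 rad/s.
Step 3 — f₀ = ω₀/(2π) = 7341 Hz.
Step 4 — Series Q: Q = ω₀L/R = 4.613e+04·0.01/50.2 = 9.189.
Step 5 — 3dB bandwidth: Δω = ω₀/Q = 5020 rad/s; BW = Δω/(2π) = 799 Hz.

(a) f₀ = 7341 Hz  (b) Q = 9.189  (c) BW = 799 Hz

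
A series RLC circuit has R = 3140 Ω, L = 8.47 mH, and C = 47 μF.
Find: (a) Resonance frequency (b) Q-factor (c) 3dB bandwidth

Step 1 — Resonance: ω₀ = 1/√(LC) = 1/√(0.00847·4.7e-05) = 1585 rad/s.
Step 2 — f₀ = ω₀/(2π) = 252.2 Hz.
Step 3 — Series Q: Q = ω₀L/R = 1585·0.00847/3140 = 0.004275.
Step 4 — Bandwidth: Δω = ω₀/Q = 3.707e+05 rad/s; BW = Δω/(2π) = 5.9e+04 Hz.

(a) f₀ = 252.2 Hz  (b) Q = 0.004275  (c) BW = 5.9e+04 Hz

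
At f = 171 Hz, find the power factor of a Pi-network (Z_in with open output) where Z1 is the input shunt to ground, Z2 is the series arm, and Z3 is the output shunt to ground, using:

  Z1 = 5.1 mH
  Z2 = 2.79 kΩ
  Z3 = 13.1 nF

Step 1 — Angular frequency: ω = 2π·f = 2π·171 = 1074 rad/s.
Step 2 — Component impedances:
  Z1: Z = jωL = j·1074·0.0051 = 0 + j5.48 Ω
  Z2: Z = R = 2790 Ω
  Z3: Z = 1/(jωC) = -j/(ω·C) = 0 - j7.105e+04 Ω
Step 3 — With open output, the series arm Z2 and the output shunt Z3 appear in series to ground: Z2 + Z3 = 2790 - j7.105e+04 Ω.
Step 4 — Parallel with input shunt Z1: Z_in = Z1 || (Z2 + Z3) = 1.657e-05 + j5.48 Ω = 5.48∠90.0° Ω.
Step 5 — Power factor: PF = cos(φ) = Re(Z)/|Z| = 1.657e-05/5.48 = 3.024e-06.
Step 6 — Type: Im(Z) = 5.48 ⇒ lagging (phase φ = 90.0°).

PF = 3.024e-06 (lagging, φ = 90.0°)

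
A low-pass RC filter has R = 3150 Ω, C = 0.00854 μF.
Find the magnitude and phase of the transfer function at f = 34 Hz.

Step 1 — Angular frequency: ω = 2π·34 = 213.6 rad/s.
Step 2 — Transfer function: H(jω) = 1/(1 + jωRC).
Step 3 — Denominator: 1 + jωRC = 1 + j·213.6·3150·8.54e-09 = 1 + j0.005747.
Step 4 — H = 1 - j0.005747.
Step 5 — Magnitude: |H| = 1 (-0.0 dB); phase: φ = -0.3°.

|H| = 1 (-0.0 dB), φ = -0.3°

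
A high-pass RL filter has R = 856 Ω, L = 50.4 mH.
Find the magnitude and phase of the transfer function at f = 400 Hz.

Step 1 — Angular frequency: ω = 2π·400 = 2513 rad/s.
Step 2 — Transfer function: H(jω) = jωL/(R + jωL).
Step 3 — Numerator jωL = j·126.7; denominator R + jωL = 856 + j126.7.
Step 4 — H = 0.02143 + j0.1448.
Step 5 — Magnitude: |H| = 0.1464 (-16.7 dB); phase: φ = 81.6°.

|H| = 0.1464 (-16.7 dB), φ = 81.6°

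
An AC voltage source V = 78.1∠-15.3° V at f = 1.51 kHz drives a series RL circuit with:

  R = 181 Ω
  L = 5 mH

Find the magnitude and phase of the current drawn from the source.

Step 1 — Angular frequency: ω = 2π·f = 2π·1510 = 9488 rad/s.
Step 2 — Component impedances:
  R: Z = R = 181 Ω
  L: Z = jωL = j·9488·0.005 = 0 + j47.44 Ω
Step 3 — Series combination: Z_total = R + L = 181 + j47.44 Ω = 187.1∠14.7° Ω.
Step 4 — Source phasor: V = 78.1∠-15.3° V = 75.33 - j20.61 V.
Step 5 — Ohm's law: I = V / Z_total = (75.33 - j20.61) / (181 + j47.44) = 0.3615 - j0.2086 A.
Step 6 — Convert to polar: |I| = 0.4174 A, ∠I = -30.0°.

I = 0.4174∠-30.0° A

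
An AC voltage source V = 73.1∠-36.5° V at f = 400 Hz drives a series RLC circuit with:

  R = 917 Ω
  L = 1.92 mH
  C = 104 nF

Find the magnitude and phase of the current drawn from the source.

Step 1 — Angular frequency: ω = 2π·f = 2π·400 = 2513 rad/s.
Step 2 — Component impedances:
  R: Z = R = 917 Ω
  L: Z = jωL = j·2513·0.00192 = 0 + j4.825 Ω
  C: Z = 1/(jωC) = -j/(ω·C) = 0 - j3826 Ω
Step 3 — Series combination: Z_total = R + L + C = 917 - j3821 Ω = 3930∠-76.5° Ω.
Step 4 — Source phasor: V = 73.1∠-36.5° V = 58.76 - j43.48 V.
Step 5 — Ohm's law: I = V / Z_total = (58.76 - j43.48) / (917 - j3821) = 0.01425 + j0.01196 A.
Step 6 — Convert to polar: |I| = 0.0186 A, ∠I = 40.0°.

I = 0.0186∠40.0° A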